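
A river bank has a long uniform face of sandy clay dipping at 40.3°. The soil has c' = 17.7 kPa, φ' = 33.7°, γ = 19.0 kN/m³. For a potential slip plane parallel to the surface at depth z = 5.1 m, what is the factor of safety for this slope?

For an infinite slope with a slip plane parallel to the surface (no pore pressure): FS = [c' + γz cos²β tanφ'] / [γz sinβ cosβ].
γz = 19.0·5.1 = 96.90 kN/m²
Numerator = 17.7 + 96.90·cos²40.3°·tan33.7° = 17.7 + 96.90·0.5817·0.6669 = 55.290 kPa
Denominator = 96.90·sin40.3°·cos40.3° = 96.90·0.6468·0.7627 = 47.799 kPa
FS = 55.290 / 47.799 = 1.157

FS = 1.16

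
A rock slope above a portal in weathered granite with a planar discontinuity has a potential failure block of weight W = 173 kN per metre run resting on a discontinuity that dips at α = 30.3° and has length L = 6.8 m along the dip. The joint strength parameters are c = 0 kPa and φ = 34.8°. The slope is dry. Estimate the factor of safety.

Resolving the block weight along and normal to the plane and applying the Mohr–Coulomb strength on the joint:
N' = W cosα = 173·cos30.3° = 149.4 kN/m
Driving force T = W sinα = 173·sin30.3° = 87.3 kN/m
Resisting force R = c·L + N'·tanφ = 0·6.8 + 149.4·tan34.8° = 0.0 + 103.8 = 103.8 kN/m
FS = R / T = 103.8 / 87.3 = 1.189

FS = 1.19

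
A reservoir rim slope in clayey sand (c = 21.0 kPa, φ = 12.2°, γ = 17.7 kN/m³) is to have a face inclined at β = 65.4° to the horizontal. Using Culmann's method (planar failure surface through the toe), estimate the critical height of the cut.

H_c = 10.52 m

Culmann's analysis gives the critical failure plane at α_cr = (β + φ)/2 = (65.4 + 12.2)/2 = 38.8°, and the critical height
H_c = (4c/γ) · sinβ cosφ / [1 − cos(β − φ)]
    = (4·21.0/17.7) · sin65.4°·cos12.2° / [1 − cos(53.2°)]
    = 4.746 · 0.9092·0.9774 / [1 − 0.5990]
    = 4.746 · 0.8887 / 0.4010
    = 10.52 m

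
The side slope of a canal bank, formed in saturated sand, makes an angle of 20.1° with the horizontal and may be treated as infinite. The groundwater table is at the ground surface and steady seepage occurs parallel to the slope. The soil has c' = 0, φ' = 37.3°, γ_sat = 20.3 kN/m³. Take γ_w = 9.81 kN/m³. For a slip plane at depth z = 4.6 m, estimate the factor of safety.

FS = 1.08

With seepage parallel to the slope and the water table at the surface, the effective normal stress on the slip plane uses the buoyant unit weight γ' = γ_sat − γ_w while the driving shear stress uses γ_sat:
FS = [c' + γ' z cos²β tanφ'] / [γ_sat z sinβ cosβ]
(For c' = 0 this reduces to FS = (γ'/γ_sat)·tanφ'/tanβ.)
γ' = 20.3 − 9.81 = 10.49 kN/m³
Numerator = 0.0 + 10.49·4.6·cos²20.1°·tan37.3° = 0.0 + 10.49·4.6·0.8819·0.7618 = 32.418 kPa
Denominator = 20.3·4.6·sin20.1°·cos20.1° = 20.3·4.6·0.3437·0.9391 = 30.136 kPa
FS = 32.418 / 30.136 = 1.076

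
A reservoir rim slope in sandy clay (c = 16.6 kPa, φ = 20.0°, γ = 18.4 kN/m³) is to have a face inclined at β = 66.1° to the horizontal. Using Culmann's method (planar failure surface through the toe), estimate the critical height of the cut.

Culmann's analysis gives the critical failure plane at α_cr = (β + φ)/2 = (66.1 + 20.0)/2 = 43.0°, and the critical height
H_c = (4c/γ) · sinβ cosφ / [1 − cos(β − φ)]
    = (4·16.6/18.4) · sin66.1°·cos20.0° / [1 − cos(46.1°)]
    = 3.609 · 0.9143·0.9397 / [1 − 0.6934]
    = 3.609 · 0.8591 / 0.3066
    = 10.11 m

H_c = 10.11 m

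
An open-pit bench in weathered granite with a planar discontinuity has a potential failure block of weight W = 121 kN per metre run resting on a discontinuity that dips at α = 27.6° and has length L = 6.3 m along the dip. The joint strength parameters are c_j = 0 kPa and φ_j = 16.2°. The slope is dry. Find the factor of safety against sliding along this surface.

FS = 0.56

Resolving the block weight along and normal to the plane and applying the Mohr–Coulomb strength on the joint:
N' = W cosα = 121·cos27.6° = 107.2 kN/m
Driving force T = W sinα = 121·sin27.6° = 56.1 kN/m
Resisting force R = c_j·L + N'·tanφ_j = 0·6.3 + 107.2·tan16.2° = 0.0 + 31.2 = 31.2 kN/m
FS = R / T = 31.2 / 56.1 = 0.556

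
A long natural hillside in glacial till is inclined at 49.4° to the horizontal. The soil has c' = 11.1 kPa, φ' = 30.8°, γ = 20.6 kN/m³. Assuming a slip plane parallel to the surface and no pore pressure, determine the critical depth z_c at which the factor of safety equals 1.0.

Setting FS = 1.00 in FS = [c' + γz cos²β tanφ'] / [γz sinβ cosβ] and solving for z:
z = c' / [γ cosβ (FS·sinβ − cosβ·tanφ')]
  = 11.1 / [20.6·cos49.4°·(1.00·sin49.4° − cos49.4°·tan30.8°)]
  = 11.1 / [20.6·0.6508·(1.00·0.7593 − 0.6508·0.5961)]
  = 11.1 / 4.9781 = 2.230 m

z_c = 2.23 m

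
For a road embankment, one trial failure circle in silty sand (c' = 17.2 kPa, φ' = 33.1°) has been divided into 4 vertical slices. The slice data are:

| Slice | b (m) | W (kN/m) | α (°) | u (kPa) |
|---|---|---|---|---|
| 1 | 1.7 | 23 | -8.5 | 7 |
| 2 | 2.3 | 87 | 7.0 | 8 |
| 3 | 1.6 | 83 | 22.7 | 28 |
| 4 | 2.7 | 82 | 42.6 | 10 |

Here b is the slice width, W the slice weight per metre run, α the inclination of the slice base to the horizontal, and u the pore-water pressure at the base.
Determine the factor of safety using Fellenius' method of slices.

FS = 2.61

Ordinary method of slices: FS = Σ[c'·Δl_i + (W_i cosα_i − u_i·Δl_i)·tanφ'] / Σ W_i sinα_i, with Δl_i = b_i / cosα_i.
Slice 1: Δl = 1.7/cos(-8.5°) = 1.719 m; N'_1 = 23·cos(-8.5°) − 7·1.719 = 10.7; c'Δl = 29.56; W sinα = -3.4
Slice 2: Δl = 2.3/cos7.0° = 2.317 m; N'_2 = 87·cos7.0° − 8·2.317 = 67.8; c'Δl = 39.86; W sinα = 10.6
Slice 3: Δl = 1.6/cos22.7° = 1.734 m; N'_3 = 83·cos22.7° − 28·1.734 = 28.0; c'Δl = 29.83; W sinα = 32.0
Slice 4: Δl = 2.7/cos42.6° = 3.668 m; N'_4 = 82·cos42.6° − 10·3.668 = 23.7; c'Δl = 63.09; W sinα = 55.5
Σc'Δl = 162.3 kN/m; ΣN' = 130.2 kN/m; ΣW sinα = 94.7 kN/m
Resisting = 162.3 + 130.2·tan33.1° = 162.3 + 84.9 = 247.2 kN/m
FS = 247.2 / 94.7 = 2.610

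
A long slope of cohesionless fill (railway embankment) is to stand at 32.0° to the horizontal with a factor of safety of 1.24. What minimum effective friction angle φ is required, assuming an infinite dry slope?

φ = 37.8°

FS = tanφ/tanβ ⇒ tanφ = FS · tanβ = 1.24 · tan32.0° = 0.7748
φ = arctan(0.7748) = 37.77°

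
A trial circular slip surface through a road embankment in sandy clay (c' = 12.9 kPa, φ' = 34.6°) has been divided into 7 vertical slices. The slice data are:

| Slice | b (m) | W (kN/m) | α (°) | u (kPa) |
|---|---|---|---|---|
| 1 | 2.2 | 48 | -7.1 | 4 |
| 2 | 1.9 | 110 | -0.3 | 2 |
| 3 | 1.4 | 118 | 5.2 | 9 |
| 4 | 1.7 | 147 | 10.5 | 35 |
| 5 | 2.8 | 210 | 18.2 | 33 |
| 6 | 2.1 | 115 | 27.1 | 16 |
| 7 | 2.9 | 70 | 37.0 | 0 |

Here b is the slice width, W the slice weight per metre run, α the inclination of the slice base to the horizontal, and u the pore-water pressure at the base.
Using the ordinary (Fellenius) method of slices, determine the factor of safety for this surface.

Ordinary method of slices: FS = Σ[c'·Δl_i + (W_i cosα_i − u_i·Δl_i)·tanφ'] / Σ W_i sinα_i, with Δl_i = b_i / cosα_i.
Slice 1: Δl = 2.2/cos(-7.1°) = 2.217 m; N'_1 = 48·cos(-7.1°) − 4·2.217 = 38.8; c'Δl = 28.60; W sinα = -5.9
Slice 2: Δl = 1.9/cos(-0.3°) = 1.900 m; N'_2 = 110·cos(-0.3°) − 2·1.900 = 106.2; c'Δl = 24.51; W sinα = -0.6
Slice 3: Δl = 1.4/cos5.2° = 1.406 m; N'_3 = 118·cos5.2° − 9·1.406 = 104.9; c'Δl = 18.13; W sinα = 10.7
Slice 4: Δl = 1.7/cos10.5° = 1.729 m; N'_4 = 147·cos10.5° − 35·1.729 = 84.0; c'Δl = 22.30; W sinα = 26.8
Slice 5: Δl = 2.8/cos18.2° = 2.947 m; N'_5 = 210·cos18.2° − 33·2.947 = 102.2; c'Δl = 38.02; W sinα = 65.6
Slice 6: Δl = 2.1/cos27.1° = 2.359 m; N'_6 = 115·cos27.1° − 16·2.359 = 64.6; c'Δl = 30.43; W sinα = 52.4
Slice 7: Δl = 2.9/cos37.0° = 3.631 m; N'_7 = 70·cos37.0° − 0·3.631 = 55.9; c'Δl = 46.84; W sinα = 42.1
Σc'Δl = 208.8 kN/m; ΣN' = 556.6 kN/m; ΣW sinα = 191.1 kN/m
Resisting = 208.8 + 556.6·tan34.6° = 208.8 + 384.0 = 592.8 kN/m
FS = 592.8 / 191.1 = 3.103

FS = 3.10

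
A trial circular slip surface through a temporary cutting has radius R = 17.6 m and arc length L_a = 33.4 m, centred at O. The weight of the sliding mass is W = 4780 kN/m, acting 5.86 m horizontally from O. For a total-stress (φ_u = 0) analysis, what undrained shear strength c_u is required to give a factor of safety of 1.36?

FS = c_u·L_a·R / (W·d), so c_u = FS·W·d / (L_a·R).
c_u = 1.36·4780·5.86 / (33.40·17.6) = 38094.7 / 587.84 = 64.80 kPa

c_u = 64.8 kPa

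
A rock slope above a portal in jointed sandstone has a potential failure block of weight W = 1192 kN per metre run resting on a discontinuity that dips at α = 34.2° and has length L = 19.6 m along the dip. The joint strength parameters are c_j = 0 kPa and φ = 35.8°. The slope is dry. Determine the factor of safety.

Resolving the block weight along and normal to the plane and applying the Mohr–Coulomb strength on the joint:
N' = W cosα = 1192·cos34.2° = 985.9 kN/m
Driving force T = W sinα = 1192·sin34.2° = 670.0 kN/m
Resisting force R = c_j·L + N'·tanφ = 0·19.6 + 985.9·tan35.8° = 0.0 + 711.0 = 711.0 kN/m
FS = R / T = 711.0 / 670.0 = 1.061

FS = 1.06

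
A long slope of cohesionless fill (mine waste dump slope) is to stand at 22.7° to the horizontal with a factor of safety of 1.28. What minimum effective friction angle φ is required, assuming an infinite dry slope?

FS = tanφ/tanβ ⇒ tanφ = FS · tanβ = 1.28 · tan22.7° = 0.5354
φ = arctan(0.5354) = 28.17°

φ = 28.2°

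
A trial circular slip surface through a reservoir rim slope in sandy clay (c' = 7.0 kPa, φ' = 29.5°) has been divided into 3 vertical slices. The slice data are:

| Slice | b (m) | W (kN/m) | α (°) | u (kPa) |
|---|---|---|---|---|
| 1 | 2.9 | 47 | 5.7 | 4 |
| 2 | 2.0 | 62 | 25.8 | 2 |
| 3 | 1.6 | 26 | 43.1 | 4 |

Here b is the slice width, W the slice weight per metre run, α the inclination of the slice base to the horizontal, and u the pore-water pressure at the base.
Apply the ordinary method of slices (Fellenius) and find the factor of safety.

FS = 2.15

Ordinary method of slices: FS = Σ[c'·Δl_i + (W_i cosα_i − u_i·Δl_i)·tanφ'] / Σ W_i sinα_i, with Δl_i = b_i / cosα_i.
Slice 1: Δl = 2.9/cos5.7° = 2.914 m; N'_1 = 47·cos5.7° − 4·2.914 = 35.1; c'Δl = 20.40; W sinα = 4.7
Slice 2: Δl = 2.0/cos25.8° = 2.221 m; N'_2 = 62·cos25.8° − 2·2.221 = 51.4; c'Δl = 15.55; W sinα = 27.0
Slice 3: Δl = 1.6/cos43.1° = 2.191 m; N'_3 = 26·cos43.1° − 4·2.191 = 10.2; c'Δl = 15.34; W sinα = 17.8
Σc'Δl = 51.3 kN/m; ΣN' = 96.7 kN/m; ΣW sinα = 49.4 kN/m
Resisting = 51.3 + 96.7·tan29.5° = 51.3 + 54.7 = 106.0 kN/m
FS = 106.0 / 49.4 = 2.145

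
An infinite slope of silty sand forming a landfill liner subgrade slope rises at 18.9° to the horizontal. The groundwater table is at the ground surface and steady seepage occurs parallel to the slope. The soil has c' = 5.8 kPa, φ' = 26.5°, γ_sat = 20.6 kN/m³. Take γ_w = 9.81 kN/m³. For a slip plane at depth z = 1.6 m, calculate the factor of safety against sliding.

FS = 1.34

With seepage parallel to the slope and the water table at the surface, the effective normal stress on the slip plane uses the buoyant unit weight γ' = γ_sat − γ_w while the driving shear stress uses γ_sat:
FS = [c' + γ' z cos²β tanφ'] / [γ_sat z sinβ cosβ]
γ' = 20.6 − 9.81 = 10.79 kN/m³
Numerator = 5.8 + 10.79·1.6·cos²18.9°·tan26.5° = 5.8 + 10.79·1.6·0.8951·0.4986 = 13.504 kPa
Denominator = 20.6·1.6·sin18.9°·cos18.9° = 20.6·1.6·0.3239·0.9461 = 10.101 kPa
FS = 13.504 / 10.101 = 1.337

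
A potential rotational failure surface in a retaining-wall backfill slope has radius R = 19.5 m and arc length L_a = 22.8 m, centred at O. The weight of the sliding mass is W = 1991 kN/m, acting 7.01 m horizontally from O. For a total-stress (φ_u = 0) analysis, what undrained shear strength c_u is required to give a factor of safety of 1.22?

c_u = 38.3 kPa

FS = c_u·L_a·R / (W·d), so c_u = FS·W·d / (L_a·R).
c_u = 1.22·1991·7.01 / (22.80·19.5) = 17027.4 / 444.60 = 38.30 kPa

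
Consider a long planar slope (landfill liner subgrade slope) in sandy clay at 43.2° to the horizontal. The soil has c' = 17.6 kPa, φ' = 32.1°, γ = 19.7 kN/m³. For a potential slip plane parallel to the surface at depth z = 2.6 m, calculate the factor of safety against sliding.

FS = 1.36

For an infinite slope with a slip plane parallel to the surface (no pore pressure): FS = [c' + γz cos²β tanφ'] / [γz sinβ cosβ].
γz = 19.7·2.6 = 51.22 kN/m²
Numerator = 17.6 + 51.22·cos²43.2°·tan32.1° = 17.6 + 51.22·0.5314·0.6273 = 34.674 kPa
Denominator = 51.22·sin43.2°·cos43.2° = 51.22·0.6845·0.7290 = 25.559 kPa
FS = 34.674 / 25.559 = 1.357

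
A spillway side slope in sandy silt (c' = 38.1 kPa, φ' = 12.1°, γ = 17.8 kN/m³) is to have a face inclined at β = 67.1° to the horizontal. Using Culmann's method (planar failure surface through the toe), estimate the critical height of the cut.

H_c = 18.08 m

Culmann's analysis gives the critical failure plane at α_cr = (β + φ')/2 = (67.1 + 12.1)/2 = 39.6°, and the critical height
H_c = (4c'/γ) · sinβ cosφ' / [1 − cos(β − φ')]
    = (4·38.1/17.8) · sin67.1°·cos12.1° / [1 − cos(55.0°)]
    = 8.562 · 0.9212·0.9778 / [1 − 0.5736]
    = 8.562 · 0.9007 / 0.4264
    = 18.08 m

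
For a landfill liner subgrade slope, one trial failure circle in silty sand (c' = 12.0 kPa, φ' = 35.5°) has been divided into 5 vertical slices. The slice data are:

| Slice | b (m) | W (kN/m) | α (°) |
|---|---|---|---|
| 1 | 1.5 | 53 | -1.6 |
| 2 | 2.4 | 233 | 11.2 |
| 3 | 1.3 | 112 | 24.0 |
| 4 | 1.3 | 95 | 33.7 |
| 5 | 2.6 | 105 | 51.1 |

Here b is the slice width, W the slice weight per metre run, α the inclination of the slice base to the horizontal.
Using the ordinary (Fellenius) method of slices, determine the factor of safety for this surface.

Ordinary method of slices: FS = Σ[c'·Δl_i + (W_i cosα_i)·tanφ'] / Σ W_i sinα_i, with Δl_i = b_i / cosα_i.
Slice 1: Δl = 1.5/cos(-1.6°) = 1.501 m; N'_1 = 53·cos(-1.6°) = 53.0; c'Δl = 18.01; W sinα = -1.5
Slice 2: Δl = 2.4/cos11.2° = 2.447 m; N'_2 = 233·cos11.2° = 228.6; c'Δl = 29.36; W sinα = 45.3
Slice 3: Δl = 1.3/cos24.0° = 1.423 m; N'_3 = 112·cos24.0° = 102.3; c'Δl = 17.08; W sinα = 45.6
Slice 4: Δl = 1.3/cos33.7° = 1.563 m; N'_4 = 95·cos33.7° = 79.0; c'Δl = 18.75; W sinα = 52.7
Slice 5: Δl = 2.6/cos51.1° = 4.140 m; N'_5 = 105·cos51.1° = 65.9; c'Δl = 49.68; W sinα = 81.7
Σc'Δl = 132.9 kN/m; ΣN' = 528.8 kN/m; ΣW sinα = 223.8 kN/m
Resisting = 132.9 + 528.8·tan35.5° = 132.9 + 377.2 = 510.1 kN/m
FS = 510.1 / 223.8 = 2.280

FS = 2.28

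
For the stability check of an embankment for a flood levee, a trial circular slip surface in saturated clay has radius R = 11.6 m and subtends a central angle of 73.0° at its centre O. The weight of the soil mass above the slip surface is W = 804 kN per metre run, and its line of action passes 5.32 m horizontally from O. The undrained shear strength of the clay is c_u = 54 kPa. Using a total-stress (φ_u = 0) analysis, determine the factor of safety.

Taking moments about the centre O, the resisting moment is provided by the undrained shear strength acting along the arc:
Arc length L_a = R·θ = 11.6·(73.0°·π/180) = 11.6·1.2741 = 14.78 m
M_R = c_u·L_a·R = 54·14.78·11.6 = 9257.8 kN·m/m
M_D = W·d = 804·5.32 = 4277.3 kN·m/m
FS = M_R / M_D = 9257.8 / 4277.3 = 2.164

FS = 2.16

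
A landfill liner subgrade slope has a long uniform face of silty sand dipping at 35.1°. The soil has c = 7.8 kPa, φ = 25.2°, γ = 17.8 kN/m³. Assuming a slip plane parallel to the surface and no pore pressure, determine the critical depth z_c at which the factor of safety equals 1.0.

Setting FS = 1.00 in FS = [c + γz cos²β tanφ] / [γz sinβ cosβ] and solving for z:
z = c / [γ cosβ (FS·sinβ − cosβ·tanφ)]
  = 7.8 / [17.8·cos35.1°·(1.00·sin35.1° − cos35.1°·tan25.2°)]
  = 7.8 / [17.8·0.8181·(1.00·0.5750 − 0.8181·0.4706)]
  = 7.8 / 2.7672 = 2.819 m

z_c = 2.82 m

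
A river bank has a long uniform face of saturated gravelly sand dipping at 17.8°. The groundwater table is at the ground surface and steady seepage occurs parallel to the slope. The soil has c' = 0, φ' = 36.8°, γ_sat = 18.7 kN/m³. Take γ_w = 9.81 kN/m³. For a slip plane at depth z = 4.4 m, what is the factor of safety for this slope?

With seepage parallel to the slope and the water table at the surface, the effective normal stress on the slip plane uses the buoyant unit weight γ' = γ_sat − γ_w while the driving shear stress uses γ_sat:
FS = [c' + γ' z cos²β tanφ'] / [γ_sat z sinβ cosβ]
(For c' = 0 this reduces to FS = (γ'/γ_sat)·tanφ'/tanβ.)
γ' = 18.7 − 9.81 = 8.89 kN/m³
Numerator = 0.0 + 8.89·4.4·cos²17.8°·tan36.8° = 0.0 + 8.89·4.4·0.9066·0.7481 = 26.528 kPa
Denominator = 18.7·4.4·sin17.8°·cos17.8° = 18.7·4.4·0.3057·0.9521 = 23.949 kPa
FS = 26.528 / 23.949 = 1.108

FS = 1.11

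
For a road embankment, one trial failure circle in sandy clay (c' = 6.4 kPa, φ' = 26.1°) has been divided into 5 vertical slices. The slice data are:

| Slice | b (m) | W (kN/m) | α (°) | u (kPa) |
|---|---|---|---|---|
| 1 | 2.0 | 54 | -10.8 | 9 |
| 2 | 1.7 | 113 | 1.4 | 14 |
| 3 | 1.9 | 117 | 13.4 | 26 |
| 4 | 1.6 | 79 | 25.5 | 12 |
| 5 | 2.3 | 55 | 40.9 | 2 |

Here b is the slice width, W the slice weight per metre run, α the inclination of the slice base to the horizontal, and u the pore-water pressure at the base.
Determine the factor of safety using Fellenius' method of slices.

FS = 2.24

Ordinary method of slices: FS = Σ[c'·Δl_i + (W_i cosα_i − u_i·Δl_i)·tanφ'] / Σ W_i sinα_i, with Δl_i = b_i / cosα_i.
Slice 1: Δl = 2.0/cos(-10.8°) = 2.036 m; N'_1 = 54·cos(-10.8°) − 9·2.036 = 34.7; c'Δl = 13.03; W sinα = -10.1
Slice 2: Δl = 1.7/cos1.4° = 1.701 m; N'_2 = 113·cos1.4° − 14·1.701 = 89.2; c'Δl = 10.88; W sinα = 2.8
Slice 3: Δl = 1.9/cos13.4° = 1.953 m; N'_3 = 117·cos13.4° − 26·1.953 = 63.0; c'Δl = 12.50; W sinα = 27.1
Slice 4: Δl = 1.6/cos25.5° = 1.773 m; N'_4 = 79·cos25.5° − 12·1.773 = 50.0; c'Δl = 11.35; W sinα = 34.0
Slice 5: Δl = 2.3/cos40.9° = 3.043 m; N'_5 = 55·cos40.9° − 2·3.043 = 35.5; c'Δl = 19.47; W sinα = 36.0
Σc'Δl = 67.2 kN/m; ΣN' = 272.4 kN/m; ΣW sinα = 89.8 kN/m
Resisting = 67.2 + 272.4·tan26.1° = 67.2 + 133.5 = 200.7 kN/m
FS = 200.7 / 89.8 = 2.235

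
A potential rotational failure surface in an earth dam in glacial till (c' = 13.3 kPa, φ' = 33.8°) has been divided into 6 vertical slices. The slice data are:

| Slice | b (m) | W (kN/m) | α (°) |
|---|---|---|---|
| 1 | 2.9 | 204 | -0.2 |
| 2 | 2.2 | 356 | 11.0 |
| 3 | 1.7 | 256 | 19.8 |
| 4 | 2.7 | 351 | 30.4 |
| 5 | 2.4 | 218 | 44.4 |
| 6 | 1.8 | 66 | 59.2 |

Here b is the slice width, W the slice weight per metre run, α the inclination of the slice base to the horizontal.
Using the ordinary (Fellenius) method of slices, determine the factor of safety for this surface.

Ordinary method of slices: FS = Σ[c'·Δl_i + (W_i cosα_i)·tanφ'] / Σ W_i sinα_i, with Δl_i = b_i / cosα_i.
Slice 1: Δl = 2.9/cos(-0.2°) = 2.900 m; N'_1 = 204·cos(-0.2°) = 204.0; c'Δl = 38.57; W sinα = -0.7
Slice 2: Δl = 2.2/cos11.0° = 2.241 m; N'_2 = 356·cos11.0° = 349.5; c'Δl = 29.81; W sinα = 67.9
Slice 3: Δl = 1.7/cos19.8° = 1.807 m; N'_3 = 256·cos19.8° = 240.9; c'Δl = 24.03; W sinα = 86.7
Slice 4: Δl = 2.7/cos30.4° = 3.130 m; N'_4 = 351·cos30.4° = 302.7; c'Δl = 41.63; W sinα = 177.6
Slice 5: Δl = 2.4/cos44.4° = 3.359 m; N'_5 = 218·cos44.4° = 155.8; c'Δl = 44.68; W sinα = 152.5
Slice 6: Δl = 1.8/cos59.2° = 3.515 m; N'_6 = 66·cos59.2° = 33.8; c'Δl = 46.75; W sinα = 56.7
Σc'Δl = 225.5 kN/m; ΣN' = 1286.6 kN/m; ΣW sinα = 540.8 kN/m
Resisting = 225.5 + 1286.6·tan33.8° = 225.5 + 861.3 = 1086.8 kN/m
FS = 1086.8 / 540.8 = 2.010

FS = 2.01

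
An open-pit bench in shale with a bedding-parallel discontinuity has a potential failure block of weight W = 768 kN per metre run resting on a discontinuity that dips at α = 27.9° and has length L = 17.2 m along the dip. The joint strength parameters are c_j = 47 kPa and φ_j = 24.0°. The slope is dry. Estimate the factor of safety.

Resolving the block weight along and normal to the plane and applying the Mohr–Coulomb strength on the joint:
N' = W cosα = 768·cos27.9° = 678.7 kN/m
Driving force T = W sinα = 768·sin27.9° = 359.4 kN/m
Resisting force R = c_j·L + N'·tanφ_j = 47·17.2 + 678.7·tan24.0° = 808.4 + 302.2 = 1110.6 kN/m
FS = R / T = 1110.6 / 359.4 = 3.090

FS = 3.09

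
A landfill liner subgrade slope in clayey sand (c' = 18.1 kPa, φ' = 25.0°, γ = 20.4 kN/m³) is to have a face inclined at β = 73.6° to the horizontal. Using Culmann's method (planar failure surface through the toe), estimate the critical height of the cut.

Culmann's analysis gives the critical failure plane at α_cr = (β + φ')/2 = (73.6 + 25.0)/2 = 49.3°, and the critical height
H_c = (4c'/γ) · sinβ cosφ' / [1 − cos(β − φ')]
    = (4·18.1/20.4) · sin73.6°·cos25.0° / [1 − cos(48.6°)]
    = 3.549 · 0.9593·0.9063 / [1 − 0.6613]
    = 3.549 · 0.8694 / 0.3387
    = 9.11 m

H_c = 9.11 m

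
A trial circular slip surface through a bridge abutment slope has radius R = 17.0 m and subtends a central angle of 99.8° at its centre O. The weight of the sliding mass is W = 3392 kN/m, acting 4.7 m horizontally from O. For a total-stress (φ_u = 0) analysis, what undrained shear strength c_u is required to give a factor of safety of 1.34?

FS = c_u·L_a·R / (W·d), so c_u = FS·W·d / (L_a·R).
Arc length L_a = R·θ = 17.0·(99.8°·π/180) = 17.0·1.7418 = 29.61 m
c_u = 1.34·3392·4.7 / (29.61·17.0) = 21362.8 / 503.39 = 42.44 kPa

c_u = 42.4 kPa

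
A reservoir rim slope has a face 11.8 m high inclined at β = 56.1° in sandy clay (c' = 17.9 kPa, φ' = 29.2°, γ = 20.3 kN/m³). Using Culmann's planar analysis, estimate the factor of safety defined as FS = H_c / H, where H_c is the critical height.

FS = 2.00

H_c = (4c'/γ) · sinβ cosφ' / [1 − cos(β − φ')]
    = (4·17.9/20.3) · sin56.1°·cos29.2° / [1 − cos26.9°]
    = 3.527 · 0.7245 / 0.1082 = 23.62 m
FS = H_c / H = 23.62 / 11.8 = 2.002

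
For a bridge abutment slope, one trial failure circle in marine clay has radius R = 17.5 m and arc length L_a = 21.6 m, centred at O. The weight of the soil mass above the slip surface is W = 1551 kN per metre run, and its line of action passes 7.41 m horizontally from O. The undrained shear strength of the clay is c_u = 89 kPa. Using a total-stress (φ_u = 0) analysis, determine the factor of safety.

FS = 2.93

Taking moments about the centre O, the resisting moment is provided by the undrained shear strength acting along the arc:
M_R = c_u·L_a·R = 89·21.60·17.5 = 33642.0 kN·m/m
M_D = W·d = 1551·7.41 = 11492.9 kN·m/m
FS = M_R / M_D = 33642.0 / 11492.9 = 2.927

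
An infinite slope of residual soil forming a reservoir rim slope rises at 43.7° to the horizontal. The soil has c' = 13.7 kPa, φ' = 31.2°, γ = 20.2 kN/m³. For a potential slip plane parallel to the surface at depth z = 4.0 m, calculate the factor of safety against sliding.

For an infinite slope with a slip plane parallel to the surface (no pore pressure): FS = [c' + γz cos²β tanφ'] / [γz sinβ cosβ].
γz = 20.2·4.0 = 80.80 kN/m²
Numerator = 13.7 + 80.80·cos²43.7°·tan31.2° = 13.7 + 80.80·0.5227·0.6056 = 39.277 kPa
Denominator = 80.80·sin43.7°·cos43.7° = 80.80·0.6909·0.7230 = 40.358 kPa
FS = 39.277 / 40.358 = 0.973

FS = 0.97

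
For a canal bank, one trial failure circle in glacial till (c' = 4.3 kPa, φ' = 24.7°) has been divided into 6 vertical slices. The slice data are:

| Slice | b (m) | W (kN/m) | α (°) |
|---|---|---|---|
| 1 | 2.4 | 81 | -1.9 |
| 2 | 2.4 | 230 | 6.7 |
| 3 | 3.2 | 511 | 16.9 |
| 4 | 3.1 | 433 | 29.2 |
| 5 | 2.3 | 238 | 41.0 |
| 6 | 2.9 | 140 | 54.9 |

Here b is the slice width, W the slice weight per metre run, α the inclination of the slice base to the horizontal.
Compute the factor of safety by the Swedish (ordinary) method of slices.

FS = 1.14

Ordinary method of slices: FS = Σ[c'·Δl_i + (W_i cosα_i)·tanφ'] / Σ W_i sinα_i, with Δl_i = b_i / cosα_i.
Slice 1: Δl = 2.4/cos(-1.9°) = 2.401 m; N'_1 = 81·cos(-1.9°) = 81.0; c'Δl = 10.33; W sinα = -2.7
Slice 2: Δl = 2.4/cos6.7° = 2.417 m; N'_2 = 230·cos6.7° = 228.4; c'Δl = 10.39; W sinα = 26.8
Slice 3: Δl = 3.2/cos16.9° = 3.344 m; N'_3 = 511·cos16.9° = 488.9; c'Δl = 14.38; W sinα = 148.5
Slice 4: Δl = 3.1/cos29.2° = 3.551 m; N'_4 = 433·cos29.2° = 378.0; c'Δl = 15.27; W sinα = 211.2
Slice 5: Δl = 2.3/cos41.0° = 3.048 m; N'_5 = 238·cos41.0° = 179.6; c'Δl = 13.10; W sinα = 156.1
Slice 6: Δl = 2.9/cos54.9° = 5.043 m; N'_6 = 140·cos54.9° = 80.5; c'Δl = 21.69; W sinα = 114.5
Σc'Δl = 85.2 kN/m; ΣN' = 1436.4 kN/m; ΣW sinα = 654.6 kN/m
Resisting = 85.2 + 1436.4·tan24.7° = 85.2 + 660.7 = 745.8 kN/m
FS = 745.8 / 654.6 = 1.139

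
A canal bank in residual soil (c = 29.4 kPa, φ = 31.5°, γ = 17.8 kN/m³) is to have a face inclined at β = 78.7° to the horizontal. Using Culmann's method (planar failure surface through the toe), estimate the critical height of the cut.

H_c = 17.23 m

Culmann's analysis gives the critical failure plane at α_cr = (β + φ)/2 = (78.7 + 31.5)/2 = 55.1°, and the critical height
H_c = (4c/γ) · sinβ cosφ / [1 − cos(β − φ)]
    = (4·29.4/17.8) · sin78.7°·cos31.5° / [1 − cos(47.2°)]
    = 6.607 · 0.9806·0.8526 / [1 − 0.6794]
    = 6.607 · 0.8361 / 0.3206
    = 17.23 m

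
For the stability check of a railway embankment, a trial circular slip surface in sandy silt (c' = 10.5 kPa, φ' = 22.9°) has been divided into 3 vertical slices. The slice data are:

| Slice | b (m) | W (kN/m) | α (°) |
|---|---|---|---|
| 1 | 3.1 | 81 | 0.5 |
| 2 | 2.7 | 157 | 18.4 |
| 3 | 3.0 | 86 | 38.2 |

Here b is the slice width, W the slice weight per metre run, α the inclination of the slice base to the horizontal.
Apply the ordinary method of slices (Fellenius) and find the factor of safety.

Ordinary method of slices: FS = Σ[c'·Δl_i + (W_i cosα_i)·tanφ'] / Σ W_i sinα_i, with Δl_i = b_i / cosα_i.
Slice 1: Δl = 3.1/cos0.5° = 3.100 m; N'_1 = 81·cos0.5° = 81.0; c'Δl = 32.55; W sinα = 0.7
Slice 2: Δl = 2.7/cos18.4° = 2.845 m; N'_2 = 157·cos18.4° = 149.0; c'Δl = 29.88; W sinα = 49.6
Slice 3: Δl = 3.0/cos38.2° = 3.817 m; N'_3 = 86·cos38.2° = 67.6; c'Δl = 40.08; W sinα = 53.2
Σc'Δl = 102.5 kN/m; ΣN' = 297.6 kN/m; ΣW sinα = 103.4 kN/m
Resisting = 102.5 + 297.6·tan22.9° = 102.5 + 125.7 = 228.2 kN/m
FS = 228.2 / 103.4 = 2.206

FS = 2.21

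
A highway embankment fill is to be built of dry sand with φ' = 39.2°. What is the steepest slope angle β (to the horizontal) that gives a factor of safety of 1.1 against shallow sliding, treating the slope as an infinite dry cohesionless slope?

β = 36.6°

For an infinite dry cohesionless slope FS = tanφ'/tanβ, so tanβ = tanφ' / FS.
tanβ = tan39.2° / 1.1 = 0.8156 / 1.1 = 0.7414
β = arctan(0.7414) = 36.55°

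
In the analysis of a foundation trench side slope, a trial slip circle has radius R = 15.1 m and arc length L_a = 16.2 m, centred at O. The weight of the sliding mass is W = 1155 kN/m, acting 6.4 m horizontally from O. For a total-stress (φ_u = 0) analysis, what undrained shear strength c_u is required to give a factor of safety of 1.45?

FS = c_u·L_a·R / (W·d), so c_u = FS·W·d / (L_a·R).
c_u = 1.45·1155·6.4 / (16.20·15.1) = 10718.4 / 244.62 = 43.82 kPa

c_u = 43.8 kPa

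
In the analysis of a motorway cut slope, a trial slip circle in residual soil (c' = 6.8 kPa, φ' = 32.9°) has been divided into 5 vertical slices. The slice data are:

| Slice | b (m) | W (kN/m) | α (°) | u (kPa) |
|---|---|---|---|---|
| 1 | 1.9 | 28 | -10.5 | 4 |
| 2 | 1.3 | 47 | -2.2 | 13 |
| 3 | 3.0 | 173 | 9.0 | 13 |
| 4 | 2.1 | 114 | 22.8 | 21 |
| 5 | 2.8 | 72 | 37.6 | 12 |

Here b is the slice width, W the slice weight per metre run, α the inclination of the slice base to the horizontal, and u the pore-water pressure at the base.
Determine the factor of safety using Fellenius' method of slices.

FS = 2.27

Ordinary method of slices: FS = Σ[c'·Δl_i + (W_i cosα_i − u_i·Δl_i)·tanφ'] / Σ W_i sinα_i, with Δl_i = b_i / cosα_i.
Slice 1: Δl = 1.9/cos(-10.5°) = 1.932 m; N'_1 = 28·cos(-10.5°) − 4·1.932 = 19.8; c'Δl = 13.14; W sinα = -5.1
Slice 2: Δl = 1.3/cos(-2.2°) = 1.301 m; N'_2 = 47·cos(-2.2°) − 13·1.301 = 30.1; c'Δl = 8.85; W sinα = -1.8
Slice 3: Δl = 3.0/cos9.0° = 3.037 m; N'_3 = 173·cos9.0° − 13·3.037 = 131.4; c'Δl = 20.65; W sinα = 27.1
Slice 4: Δl = 2.1/cos22.8° = 2.278 m; N'_4 = 114·cos22.8° − 21·2.278 = 57.3; c'Δl = 15.49; W sinα = 44.2
Slice 5: Δl = 2.8/cos37.6° = 3.534 m; N'_5 = 72·cos37.6° − 12·3.534 = 14.6; c'Δl = 24.03; W sinα = 43.9
Σc'Δl = 82.2 kN/m; ΣN' = 253.1 kN/m; ΣW sinα = 108.3 kN/m
Resisting = 82.2 + 253.1·tan32.9° = 82.2 + 163.8 = 245.9 kN/m
FS = 245.9 / 108.3 = 2.271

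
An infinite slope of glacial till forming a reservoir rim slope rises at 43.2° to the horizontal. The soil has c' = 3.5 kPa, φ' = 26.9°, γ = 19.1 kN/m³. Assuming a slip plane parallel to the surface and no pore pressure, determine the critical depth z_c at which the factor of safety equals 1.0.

Setting FS = 1.00 in FS = [c' + γz cos²β tanφ'] / [γz sinβ cosβ] and solving for z:
z = c' / [γ cosβ (FS·sinβ − cosβ·tanφ')]
  = 3.5 / [19.1·cos43.2°·(1.00·sin43.2° − cos43.2°·tan26.9°)]
  = 3.5 / [19.1·0.7290·(1.00·0.6845 − 0.7290·0.5073)]
  = 3.5 / 4.3819 = 0.799 m

z_c = 0.80 m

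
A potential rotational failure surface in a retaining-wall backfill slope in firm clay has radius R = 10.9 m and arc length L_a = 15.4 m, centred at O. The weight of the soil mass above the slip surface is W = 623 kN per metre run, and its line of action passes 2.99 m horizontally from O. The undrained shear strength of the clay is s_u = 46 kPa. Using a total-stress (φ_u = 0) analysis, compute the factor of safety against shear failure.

FS = 4.15

Taking moments about the centre O, the resisting moment is provided by the undrained shear strength acting along the arc:
M_R = s_u·L_a·R = 46·15.40·10.9 = 7721.6 kN·m/m
M_D = W·d = 623·2.99 = 1862.8 kN·m/m
FS = M_R / M_D = 7721.6 / 1862.8 = 4.145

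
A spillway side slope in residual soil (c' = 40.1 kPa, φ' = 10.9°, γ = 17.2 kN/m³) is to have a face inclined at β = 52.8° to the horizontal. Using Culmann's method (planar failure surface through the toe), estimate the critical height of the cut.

Culmann's analysis gives the critical failure plane at α_cr = (β + φ')/2 = (52.8 + 10.9)/2 = 31.8°, and the critical height
H_c = (4c'/γ) · sinβ cosφ' / [1 − cos(β − φ')]
    = (4·40.1/17.2) · sin52.8°·cos10.9° / [1 − cos(41.9°)]
    = 9.326 · 0.7965·0.9820 / [1 − 0.7443]
    = 9.326 · 0.7822 / 0.2557
    = 28.53 m

H_c = 28.53 m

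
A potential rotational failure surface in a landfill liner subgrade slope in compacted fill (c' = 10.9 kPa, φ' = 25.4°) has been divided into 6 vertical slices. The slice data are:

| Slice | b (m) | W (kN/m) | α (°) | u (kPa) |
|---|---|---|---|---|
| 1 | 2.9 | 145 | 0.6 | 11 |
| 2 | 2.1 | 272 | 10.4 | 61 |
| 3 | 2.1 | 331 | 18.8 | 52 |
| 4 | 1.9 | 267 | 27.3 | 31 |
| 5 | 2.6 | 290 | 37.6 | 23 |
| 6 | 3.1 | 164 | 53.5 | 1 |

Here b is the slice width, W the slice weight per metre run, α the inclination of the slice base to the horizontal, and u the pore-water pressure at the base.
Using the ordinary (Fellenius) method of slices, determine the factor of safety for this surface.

Ordinary method of slices: FS = Σ[c'·Δl_i + (W_i cosα_i − u_i·Δl_i)·tanφ'] / Σ W_i sinα_i, with Δl_i = b_i / cosα_i.
Slice 1: Δl = 2.9/cos0.6° = 2.900 m; N'_1 = 145·cos0.6° − 11·2.900 = 113.1; c'Δl = 31.61; W sinα = 1.5
Slice 2: Δl = 2.1/cos10.4° = 2.135 m; N'_2 = 272·cos10.4° − 61·2.135 = 137.3; c'Δl = 23.27; W sinα = 49.1
Slice 3: Δl = 2.1/cos18.8° = 2.218 m; N'_3 = 331·cos18.8° − 52·2.218 = 198.0; c'Δl = 24.18; W sinα = 106.7
Slice 4: Δl = 1.9/cos27.3° = 2.138 m; N'_4 = 267·cos27.3° − 31·2.138 = 171.0; c'Δl = 23.31; W sinα = 122.5
Slice 5: Δl = 2.6/cos37.6° = 3.282 m; N'_5 = 290·cos37.6° − 23·3.282 = 154.3; c'Δl = 35.77; W sinα = 176.9
Slice 6: Δl = 3.1/cos53.5° = 5.212 m; N'_6 = 164·cos53.5° − 1·5.212 = 92.3; c'Δl = 56.81; W sinα = 131.8
Σc'Δl = 194.9 kN/m; ΣN' = 866.0 kN/m; ΣW sinα = 588.5 kN/m
Resisting = 194.9 + 866.0·tan25.4° = 194.9 + 411.2 = 606.1 kN/m
FS = 606.1 / 588.5 = 1.030

FS = 1.03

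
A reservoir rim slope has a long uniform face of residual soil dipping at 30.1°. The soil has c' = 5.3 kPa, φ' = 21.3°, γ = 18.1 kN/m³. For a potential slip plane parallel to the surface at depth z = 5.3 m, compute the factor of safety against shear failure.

FS = 0.80

For an infinite slope with a slip plane parallel to the surface (no pore pressure): FS = [c' + γz cos²β tanφ'] / [γz sinβ cosβ].
γz = 18.1·5.3 = 95.93 kN/m²
Numerator = 5.3 + 95.93·cos²30.1°·tan21.3° = 5.3 + 95.93·0.7485·0.3899 = 33.295 kPa
Denominator = 95.93·sin30.1°·cos30.1° = 95.93·0.5015·0.8652 = 41.622 kPa
FS = 33.295 / 41.622 = 0.800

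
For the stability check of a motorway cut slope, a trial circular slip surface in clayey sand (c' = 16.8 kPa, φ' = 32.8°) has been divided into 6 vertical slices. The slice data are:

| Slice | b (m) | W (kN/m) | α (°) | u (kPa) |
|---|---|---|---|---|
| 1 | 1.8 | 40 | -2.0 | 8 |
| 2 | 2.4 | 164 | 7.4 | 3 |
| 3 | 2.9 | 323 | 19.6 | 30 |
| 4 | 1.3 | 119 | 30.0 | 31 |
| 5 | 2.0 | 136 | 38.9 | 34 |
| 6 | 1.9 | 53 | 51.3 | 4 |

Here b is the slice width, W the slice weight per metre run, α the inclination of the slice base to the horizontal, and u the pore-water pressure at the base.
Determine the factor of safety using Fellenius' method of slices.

FS = 1.77

Ordinary method of slices: FS = Σ[c'·Δl_i + (W_i cosα_i − u_i·Δl_i)·tanφ'] / Σ W_i sinα_i, with Δl_i = b_i / cosα_i.
Slice 1: Δl = 1.8/cos(-2.0°) = 1.801 m; N'_1 = 40·cos(-2.0°) − 8·1.801 = 25.6; c'Δl = 30.26; W sinα = -1.4
Slice 2: Δl = 2.4/cos7.4° = 2.420 m; N'_2 = 164·cos7.4° − 3·2.420 = 155.4; c'Δl = 40.66; W sinα = 21.1
Slice 3: Δl = 2.9/cos19.6° = 3.078 m; N'_3 = 323·cos19.6° − 30·3.078 = 211.9; c'Δl = 51.72; W sinα = 108.4
Slice 4: Δl = 1.3/cos30.0° = 1.501 m; N'_4 = 119·cos30.0° − 31·1.501 = 56.5; c'Δl = 25.22; W sinα = 59.5
Slice 5: Δl = 2.0/cos38.9° = 2.570 m; N'_5 = 136·cos38.9° − 34·2.570 = 18.5; c'Δl = 43.17; W sinα = 85.4
Slice 6: Δl = 1.9/cos51.3° = 3.039 m; N'_6 = 53·cos51.3° − 4·3.039 = 21.0; c'Δl = 51.05; W sinα = 41.4
Σc'Δl = 242.1 kN/m; ΣN' = 488.8 kN/m; ΣW sinα = 314.3 kN/m
Resisting = 242.1 + 488.8·tan32.8° = 242.1 + 315.0 = 557.1 kN/m
FS = 557.1 / 314.3 = 1.772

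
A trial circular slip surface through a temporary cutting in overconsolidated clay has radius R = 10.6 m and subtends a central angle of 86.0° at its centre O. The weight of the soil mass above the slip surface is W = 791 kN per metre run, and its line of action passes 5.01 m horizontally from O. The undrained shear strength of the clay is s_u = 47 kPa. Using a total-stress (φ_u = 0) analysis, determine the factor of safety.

FS = 2.00

Taking moments about the centre O, the resisting moment is provided by the undrained shear strength acting along the arc:
Arc length L_a = R·θ = 10.6·(86.0°·π/180) = 10.6·1.5010 = 15.91 m
M_R = s_u·L_a·R = 47·15.91·10.6 = 7926.6 kN·m/m
M_D = W·d = 791·5.01 = 3962.9 kN·m/m
FS = M_R / M_D = 7926.6 / 3962.9 = 2.000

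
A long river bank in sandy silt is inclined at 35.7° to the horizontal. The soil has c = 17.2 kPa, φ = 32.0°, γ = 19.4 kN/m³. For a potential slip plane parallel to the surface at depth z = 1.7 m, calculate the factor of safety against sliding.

FS = 1.97

For an infinite slope with a slip plane parallel to the surface (no pore pressure): FS = [c + γz cos²β tanφ] / [γz sinβ cosβ].
γz = 19.4·1.7 = 32.98 kN/m²
Numerator = 17.2 + 32.98·cos²35.7°·tan32.0° = 17.2 + 32.98·0.6595·0.6249 = 30.791 kPa
Denominator = 32.98·sin35.7°·cos35.7° = 32.98·0.5835·0.8121 = 15.629 kPa
FS = 30.791 / 15.629 = 1.970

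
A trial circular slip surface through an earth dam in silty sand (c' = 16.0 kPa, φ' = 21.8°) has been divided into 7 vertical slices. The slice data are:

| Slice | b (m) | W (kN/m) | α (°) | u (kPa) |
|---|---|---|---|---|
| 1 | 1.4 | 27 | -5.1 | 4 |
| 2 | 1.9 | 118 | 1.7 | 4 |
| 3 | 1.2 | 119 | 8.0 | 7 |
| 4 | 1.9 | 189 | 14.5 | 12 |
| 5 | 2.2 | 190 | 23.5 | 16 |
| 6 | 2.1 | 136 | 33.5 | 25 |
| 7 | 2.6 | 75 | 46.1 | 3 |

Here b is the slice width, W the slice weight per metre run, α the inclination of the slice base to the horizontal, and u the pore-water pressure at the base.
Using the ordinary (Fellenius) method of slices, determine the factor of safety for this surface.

Ordinary method of slices: FS = Σ[c'·Δl_i + (W_i cosα_i − u_i·Δl_i)·tanφ'] / Σ W_i sinα_i, with Δl_i = b_i / cosα_i.
Slice 1: Δl = 1.4/cos(-5.1°) = 1.406 m; N'_1 = 27·cos(-5.1°) − 4·1.406 = 21.3; c'Δl = 22.49; W sinα = -2.4
Slice 2: Δl = 1.9/cos1.7° = 1.901 m; N'_2 = 118·cos1.7° − 4·1.901 = 110.3; c'Δl = 30.41; W sinα = 3.5
Slice 3: Δl = 1.2/cos8.0° = 1.212 m; N'_3 = 119·cos8.0° − 7·1.212 = 109.4; c'Δl = 19.39; W sinα = 16.6
Slice 4: Δl = 1.9/cos14.5° = 1.963 m; N'_4 = 189·cos14.5° − 12·1.963 = 159.4; c'Δl = 31.40; W sinα = 47.3
Slice 5: Δl = 2.2/cos23.5° = 2.399 m; N'_5 = 190·cos23.5° − 16·2.399 = 135.9; c'Δl = 38.38; W sinα = 75.8
Slice 6: Δl = 2.1/cos33.5° = 2.518 m; N'_6 = 136·cos33.5° − 25·2.518 = 50.5; c'Δl = 40.29; W sinα = 75.1
Slice 7: Δl = 2.6/cos46.1° = 3.750 m; N'_7 = 75·cos46.1° − 3·3.750 = 40.8; c'Δl = 59.99; W sinα = 54.0
Σc'Δl = 242.4 kN/m; ΣN' = 627.5 kN/m; ΣW sinα = 269.9 kN/m
Resisting = 242.4 + 627.5·tan21.8° = 242.4 + 251.0 = 493.3 kN/m
FS = 493.3 / 269.9 = 1.828

FS = 1.83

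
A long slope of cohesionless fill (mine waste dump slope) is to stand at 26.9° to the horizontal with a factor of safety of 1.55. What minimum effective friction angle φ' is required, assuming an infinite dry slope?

FS = tanφ'/tanβ ⇒ tanφ' = FS · tanβ = 1.55 · tan26.9° = 0.7864
φ' = arctan(0.7864) = 38.18°

φ' = 38.2°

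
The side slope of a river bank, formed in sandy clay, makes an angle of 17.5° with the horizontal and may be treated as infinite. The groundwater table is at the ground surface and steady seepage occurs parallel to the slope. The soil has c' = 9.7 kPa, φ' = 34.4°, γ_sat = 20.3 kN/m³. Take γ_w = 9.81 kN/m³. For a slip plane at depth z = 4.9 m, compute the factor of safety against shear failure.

With seepage parallel to the slope and the water table at the surface, the effective normal stress on the slip plane uses the buoyant unit weight γ' = γ_sat − γ_w while the driving shear stress uses γ_sat:
FS = [c' + γ' z cos²β tanφ'] / [γ_sat z sinβ cosβ]
γ' = 20.3 − 9.81 = 10.49 kN/m³
Numerator = 9.7 + 10.49·4.9·cos²17.5°·tan34.4° = 9.7 + 10.49·4.9·0.9096·0.6847 = 41.713 kPa
Denominator = 20.3·4.9·sin17.5°·cos17.5° = 20.3·4.9·0.3007·0.9537 = 28.527 kPa
FS = 41.713 / 28.527 = 1.462

FS = 1.46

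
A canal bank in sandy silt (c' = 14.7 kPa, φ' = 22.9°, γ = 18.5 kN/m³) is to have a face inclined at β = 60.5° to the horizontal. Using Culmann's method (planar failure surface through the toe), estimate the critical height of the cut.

H_c = 12.27 m

Culmann's analysis gives the critical failure plane at α_cr = (β + φ')/2 = (60.5 + 22.9)/2 = 41.7°, and the critical height
H_c = (4c'/γ) · sinβ cosφ' / [1 − cos(β − φ')]
    = (4·14.7/18.5) · sin60.5°·cos22.9° / [1 − cos(37.6°)]
    = 3.178 · 0.8704·0.9212 / [1 − 0.7923]
    = 3.178 · 0.8018 / 0.2077
    = 12.27 m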